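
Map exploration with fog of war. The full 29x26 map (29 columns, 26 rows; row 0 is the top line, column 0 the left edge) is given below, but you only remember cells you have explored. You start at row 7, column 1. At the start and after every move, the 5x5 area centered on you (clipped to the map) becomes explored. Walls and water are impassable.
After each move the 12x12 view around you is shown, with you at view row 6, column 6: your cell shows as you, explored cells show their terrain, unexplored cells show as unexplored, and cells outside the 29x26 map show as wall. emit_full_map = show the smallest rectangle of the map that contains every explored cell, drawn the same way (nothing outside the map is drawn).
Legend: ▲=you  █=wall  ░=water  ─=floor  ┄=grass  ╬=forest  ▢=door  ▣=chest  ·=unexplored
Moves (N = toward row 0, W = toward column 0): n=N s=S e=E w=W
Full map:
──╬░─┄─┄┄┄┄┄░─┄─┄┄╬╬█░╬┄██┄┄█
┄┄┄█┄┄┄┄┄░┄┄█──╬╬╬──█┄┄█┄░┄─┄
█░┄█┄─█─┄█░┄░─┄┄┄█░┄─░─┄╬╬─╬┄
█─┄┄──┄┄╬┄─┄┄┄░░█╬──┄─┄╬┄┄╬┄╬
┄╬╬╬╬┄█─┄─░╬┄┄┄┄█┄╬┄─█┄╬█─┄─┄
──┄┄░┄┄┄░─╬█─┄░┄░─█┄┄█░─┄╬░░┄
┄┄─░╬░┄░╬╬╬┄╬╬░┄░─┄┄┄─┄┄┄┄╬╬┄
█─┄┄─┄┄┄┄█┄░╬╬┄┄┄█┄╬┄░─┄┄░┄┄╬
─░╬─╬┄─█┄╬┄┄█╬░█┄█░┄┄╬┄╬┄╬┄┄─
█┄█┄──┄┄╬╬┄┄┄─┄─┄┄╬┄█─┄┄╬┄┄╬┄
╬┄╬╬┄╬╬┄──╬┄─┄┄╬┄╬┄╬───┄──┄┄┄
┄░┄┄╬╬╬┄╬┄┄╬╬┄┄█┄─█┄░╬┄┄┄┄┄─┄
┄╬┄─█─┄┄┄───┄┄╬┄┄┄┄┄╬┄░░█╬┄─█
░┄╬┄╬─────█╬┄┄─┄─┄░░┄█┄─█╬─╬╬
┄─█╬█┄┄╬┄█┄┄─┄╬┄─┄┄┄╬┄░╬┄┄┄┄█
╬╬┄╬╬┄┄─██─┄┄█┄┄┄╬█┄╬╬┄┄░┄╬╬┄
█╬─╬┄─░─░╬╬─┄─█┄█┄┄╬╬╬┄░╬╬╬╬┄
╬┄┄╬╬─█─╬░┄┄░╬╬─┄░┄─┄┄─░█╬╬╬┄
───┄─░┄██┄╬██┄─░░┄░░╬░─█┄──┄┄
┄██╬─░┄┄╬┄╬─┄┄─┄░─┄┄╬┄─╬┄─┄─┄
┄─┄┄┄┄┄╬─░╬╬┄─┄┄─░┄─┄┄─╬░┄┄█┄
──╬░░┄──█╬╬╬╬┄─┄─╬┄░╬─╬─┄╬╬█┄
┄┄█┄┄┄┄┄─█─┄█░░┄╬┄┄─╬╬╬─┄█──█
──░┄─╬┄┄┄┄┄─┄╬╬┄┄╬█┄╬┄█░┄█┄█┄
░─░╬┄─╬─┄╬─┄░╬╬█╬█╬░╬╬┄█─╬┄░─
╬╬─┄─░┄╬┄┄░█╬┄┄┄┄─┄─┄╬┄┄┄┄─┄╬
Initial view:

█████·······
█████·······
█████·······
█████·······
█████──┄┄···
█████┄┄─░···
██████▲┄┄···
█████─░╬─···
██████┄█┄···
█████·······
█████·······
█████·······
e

████········
████········
████········
████········
████──┄┄░···
████┄┄─░╬···
█████─▲┄─···
████─░╬─╬···
█████┄█┄─···
████········
████········
████········

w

█████·······
█████·······
█████·······
█████·······
█████──┄┄░··
█████┄┄─░╬··
██████▲┄┄─··
█████─░╬─╬··
██████┄█┄─··
█████·······
█████·······
█████·······

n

█████·······
█████·······
█████·······
█████·······
█████┄╬╬╬···
█████──┄┄░··
█████┄▲─░╬··
██████─┄┄─··
█████─░╬─╬··
██████┄█┄─··
█████·······
█████·······

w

██████······
██████······
██████······
██████······
██████┄╬╬╬··
██████──┄┄░·
██████▲┄─░╬·
███████─┄┄─·
██████─░╬─╬·
███████┄█┄─·
██████······
██████······

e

█████·······
█████·······
█████·······
█████·······
█████┄╬╬╬···
█████──┄┄░··
█████┄▲─░╬··
██████─┄┄─··
█████─░╬─╬··
██████┄█┄─··
█████·······
█████·······

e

████········
████········
████········
████········
████┄╬╬╬╬···
████──┄┄░···
████┄┄▲░╬···
█████─┄┄─···
████─░╬─╬···
█████┄█┄─···
████········
████········

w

█████·······
█████·······
█████·······
█████·······
█████┄╬╬╬╬··
█████──┄┄░··
█████┄▲─░╬··
██████─┄┄─··
█████─░╬─╬··
██████┄█┄─··
█████·······
█████·······

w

██████······
██████······
██████······
██████······
██████┄╬╬╬╬·
██████──┄┄░·
██████▲┄─░╬·
███████─┄┄─·
██████─░╬─╬·
███████┄█┄─·
██████······
██████······

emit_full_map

┄╬╬╬╬
──┄┄░
▲┄─░╬
█─┄┄─
─░╬─╬
█┄█┄─

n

████████████
██████······
██████······
██████······
███████─┄···
██████┄╬╬╬╬·
██████▲─┄┄░·
██████┄┄─░╬·
███████─┄┄─·
██████─░╬─╬·
███████┄█┄─·
██████······

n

████████████
████████████
██████······
██████······
███████░┄···
███████─┄···
██████▲╬╬╬╬·
██████──┄┄░·
██████┄┄─░╬·
███████─┄┄─·
██████─░╬─╬·
███████┄█┄─·

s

████████████
██████······
██████······
███████░┄···
███████─┄···
██████┄╬╬╬╬·
██████▲─┄┄░·
██████┄┄─░╬·
███████─┄┄─·
██████─░╬─╬·
███████┄█┄─·
██████······

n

████████████
████████████
██████······
██████······
███████░┄···
███████─┄···
██████▲╬╬╬╬·
██████──┄┄░·
██████┄┄─░╬·
███████─┄┄─·
██████─░╬─╬·
███████┄█┄─·

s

████████████
██████······
██████······
███████░┄···
███████─┄···
██████┄╬╬╬╬·
██████▲─┄┄░·
██████┄┄─░╬·
███████─┄┄─·
██████─░╬─╬·
███████┄█┄─·
██████······


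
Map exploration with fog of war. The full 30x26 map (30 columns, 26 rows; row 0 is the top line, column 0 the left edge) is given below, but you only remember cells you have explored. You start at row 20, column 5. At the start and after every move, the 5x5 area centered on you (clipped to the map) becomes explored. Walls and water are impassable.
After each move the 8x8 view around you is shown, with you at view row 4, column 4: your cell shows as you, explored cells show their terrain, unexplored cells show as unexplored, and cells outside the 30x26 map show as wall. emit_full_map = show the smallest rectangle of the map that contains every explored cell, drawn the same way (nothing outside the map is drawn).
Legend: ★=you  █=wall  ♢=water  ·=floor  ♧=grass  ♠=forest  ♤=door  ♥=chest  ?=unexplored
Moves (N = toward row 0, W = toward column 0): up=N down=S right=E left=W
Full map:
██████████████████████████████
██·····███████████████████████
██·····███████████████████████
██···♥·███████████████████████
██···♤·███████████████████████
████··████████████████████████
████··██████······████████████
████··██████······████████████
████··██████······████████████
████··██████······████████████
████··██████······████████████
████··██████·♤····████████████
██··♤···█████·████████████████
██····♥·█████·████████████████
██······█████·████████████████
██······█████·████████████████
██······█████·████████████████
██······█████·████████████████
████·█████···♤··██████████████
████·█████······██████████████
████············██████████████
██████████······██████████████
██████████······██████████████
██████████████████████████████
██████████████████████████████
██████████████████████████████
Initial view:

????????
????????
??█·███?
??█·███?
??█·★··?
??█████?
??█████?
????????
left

????????
????????
??██·███
??██·███
??██★···
??██████
??██████
????????

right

????????
????????
?██·███?
?██·███?
?██·★··?
?██████?
?██████?
????????

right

????????
????????
██·████?
██·████?
██··★··?
███████?
███████?
????????

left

????????
????????
?██·████
?██·████
?██·★···
?███████
?███████
????????

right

????????
????????
██·████?
██·████?
██··★··?
███████?
███████?
????????

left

????????
????????
?██·████
?██·████
?██·★···
?███████
?███████
????????

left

????????
????????
??██·███
??██·███
??██★···
??██████
??██████
????????

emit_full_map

██·████
██·████
██★····
███████
███████

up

????????
????????
??·····?
??██·███
??██★███
??██····
??██████
??██████

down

????????
??·····?
??██·███
??██·███
??██★···
??██████
??██████
????????

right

????????
?·····??
?██·████
?██·████
?██·★···
?███████
?███████
????????

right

????????
·····???
██·████?
██·████?
██··★··?
███████?
███████?
????????

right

????????
····????
█·█████?
█·█████?
█···★··?
███████?
███████?
????????

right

????????
···?????
·█████·?
·█████·?
····★··?
██████·?
██████·?
????????

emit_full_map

·····????
██·█████·
██·█████·
██····★··
████████·
████████·

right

????????
··??????
█████··?
█████··?
····★··?
█████··?
█████··?
????????

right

????????
·???????
████···?
████···?
····★··?
████···?
████···?
????????

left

????????
··??????
█████···
█████···
····★···
█████···
█████···
????????

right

????????
·???????
████···?
████···?
····★··?
████···?
████···?
????????

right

????????
????????
███···♤?
███····?
····★··?
███····?
███····?
????????

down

????????
███···♤?
███····?
·······?
███·★··?
███····?
??█████?
????????

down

███···♤?
███····?
·······?
███····?
███·★··?
??█████?
??█████?
????????

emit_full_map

·····???????
██·█████···♤
██·█████····
██··········
████████····
████████·★··
???????█████
???????█████


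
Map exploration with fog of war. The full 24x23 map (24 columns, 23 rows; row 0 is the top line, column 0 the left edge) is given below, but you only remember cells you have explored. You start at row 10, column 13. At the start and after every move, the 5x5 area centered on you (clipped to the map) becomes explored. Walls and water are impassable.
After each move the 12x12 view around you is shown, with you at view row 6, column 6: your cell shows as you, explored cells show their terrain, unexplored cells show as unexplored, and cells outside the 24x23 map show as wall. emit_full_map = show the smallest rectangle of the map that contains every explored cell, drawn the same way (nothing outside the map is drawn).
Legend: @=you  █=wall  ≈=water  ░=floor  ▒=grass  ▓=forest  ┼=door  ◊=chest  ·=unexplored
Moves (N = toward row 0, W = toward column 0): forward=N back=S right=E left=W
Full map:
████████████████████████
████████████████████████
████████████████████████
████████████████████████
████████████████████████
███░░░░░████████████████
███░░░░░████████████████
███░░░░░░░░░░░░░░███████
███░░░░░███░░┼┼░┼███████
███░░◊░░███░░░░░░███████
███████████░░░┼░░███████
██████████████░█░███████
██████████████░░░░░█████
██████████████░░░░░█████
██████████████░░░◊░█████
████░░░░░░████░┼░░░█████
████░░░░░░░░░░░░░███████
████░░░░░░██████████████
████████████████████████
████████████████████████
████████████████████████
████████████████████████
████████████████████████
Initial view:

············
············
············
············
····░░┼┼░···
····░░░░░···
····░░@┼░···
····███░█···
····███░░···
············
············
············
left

············
············
············
············
····█░░┼┼░··
····█░░░░░··
····█░@░┼░··
····████░█··
····████░░··
············
············
············

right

············
············
············
············
···█░░┼┼░···
···█░░░░░···
···█░░@┼░···
···████░█···
···████░░···
············
············
············

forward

············
············
············
············
····░░░░░···
···█░░┼┼░···
···█░░@░░···
···█░░░┼░···
···████░█···
···████░░···
············
············

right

············
············
············
············
···░░░░░░···
··█░░┼┼░┼···
··█░░░@░░···
··█░░░┼░░···
··████░█░···
··████░░····
············
············

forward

············
············
············
············
····█████···
···░░░░░░···
··█░░┼@░┼···
··█░░░░░░···
··█░░░┼░░···
··████░█░···
··████░░····
············

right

············
············
············
············
···██████···
··░░░░░░█···
·█░░┼┼@┼█···
·█░░░░░░█···
·█░░░┼░░█···
·████░█░····
·████░░·····
············

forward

············
············
············
············
····█████···
···██████···
··░░░░@░█···
·█░░┼┼░┼█···
·█░░░░░░█···
·█░░░┼░░█···
·████░█░····
·████░░·····

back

············
············
············
····█████···
···██████···
··░░░░░░█···
·█░░┼┼@┼█···
·█░░░░░░█···
·█░░░┼░░█···
·████░█░····
·████░░·····
············

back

············
············
····█████···
···██████···
··░░░░░░█···
·█░░┼┼░┼█···
·█░░░░@░█···
·█░░░┼░░█···
·████░█░█···
·████░░·····
············
············

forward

············
············
············
····█████···
···██████···
··░░░░░░█···
·█░░┼┼@┼█···
·█░░░░░░█···
·█░░░┼░░█···
·████░█░█···
·████░░·····
············

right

············
············
············
···█████····
··███████···
·░░░░░░██···
█░░┼┼░@██···
█░░░░░░██···
█░░░┼░░██···
████░█░█····
████░░······
············

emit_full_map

···█████·
··███████
·░░░░░░██
█░░┼┼░@██
█░░░░░░██
█░░░┼░░██
████░█░█·
████░░···

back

············
············
···█████····
··███████···
·░░░░░░██···
█░░┼┼░┼██···
█░░░░░@██···
█░░░┼░░██···
████░█░██···
████░░······
············
············

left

············
············
····█████···
···███████··
··░░░░░░██··
·█░░┼┼░┼██··
·█░░░░@░██··
·█░░░┼░░██··
·████░█░██··
·████░░·····
············
············

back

············
····█████···
···███████··
··░░░░░░██··
·█░░┼┼░┼██··
·█░░░░░░██··
·█░░░┼@░██··
·████░█░██··
·████░░░░···
············
············
············

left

············
·····█████··
····███████·
···░░░░░░██·
··█░░┼┼░┼██·
··█░░░░░░██·
··█░░░@░░██·
··████░█░██·
··████░░░░··
············
············
············

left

············
······█████·
·····███████
····░░░░░░██
···█░░┼┼░┼██
···█░░░░░░██
···█░░@┼░░██
···████░█░██
···████░░░░·
············
············
············

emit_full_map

···█████·
··███████
·░░░░░░██
█░░┼┼░┼██
█░░░░░░██
█░░@┼░░██
████░█░██
████░░░░·

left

············
·······█████
······██████
·····░░░░░░█
····█░░┼┼░┼█
····█░░░░░░█
····█░@░┼░░█
····████░█░█
····████░░░░
············
············
············

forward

············
············
·······█████
······██████
····░░░░░░░█
····█░░┼┼░┼█
····█░@░░░░█
····█░░░┼░░█
····████░█░█
····████░░░░
············
············

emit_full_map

···█████·
··███████
░░░░░░░██
█░░┼┼░┼██
█░@░░░░██
█░░░┼░░██
████░█░██
████░░░░·


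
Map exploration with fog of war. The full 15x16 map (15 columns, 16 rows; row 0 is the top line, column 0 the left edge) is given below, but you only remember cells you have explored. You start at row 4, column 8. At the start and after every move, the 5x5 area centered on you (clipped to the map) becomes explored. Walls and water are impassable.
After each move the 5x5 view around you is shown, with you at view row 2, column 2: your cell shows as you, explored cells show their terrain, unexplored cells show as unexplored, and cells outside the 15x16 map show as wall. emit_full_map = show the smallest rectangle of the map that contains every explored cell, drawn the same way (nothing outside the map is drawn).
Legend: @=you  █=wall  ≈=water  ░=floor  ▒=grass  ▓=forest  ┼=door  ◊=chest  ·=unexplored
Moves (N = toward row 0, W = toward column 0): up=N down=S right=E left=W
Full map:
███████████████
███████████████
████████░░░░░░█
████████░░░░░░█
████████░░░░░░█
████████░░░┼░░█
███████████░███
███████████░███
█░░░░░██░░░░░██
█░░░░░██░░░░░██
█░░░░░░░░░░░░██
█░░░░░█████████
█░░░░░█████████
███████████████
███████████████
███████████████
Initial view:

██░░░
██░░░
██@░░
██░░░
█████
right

█░░░░
█░░░░
█░@░░
█░░░┼
████░

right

░░░░░
░░░░░
░░@░░
░░░┼░
███░█

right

░░░░░
░░░░░
░░@░░
░░┼░░
██░██

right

░░░░█
░░░░█
░░@░█
░┼░░█
█░███

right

░░░██
░░░██
░░@██
┼░░██
░████

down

░░░██
░░░██
┼░@██
░████
░████

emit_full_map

██░░░░░░█
██░░░░░░█
██░░░░░░█
██░░░┼░@█
█████░███
·····░███

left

░░░░█
░░░░█
░┼@░█
█░███
█░███

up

░░░░█
░░░░█
░░@░█
░┼░░█
█░███

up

█████
░░░░█
░░@░█
░░░░█
░┼░░█

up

█████
█████
░░@░█
░░░░█
░░░░█

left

█████
█████
░░@░░
░░░░░
░░░░░

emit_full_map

···██████
···██████
██░░░@░░█
██░░░░░░█
██░░░░░░█
██░░░┼░░█
█████░███
····█░███

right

█████
█████
░░@░█
░░░░█
░░░░█

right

█████
█████
░░@██
░░░██
░░░██

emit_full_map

···██████
···██████
██░░░░░@█
██░░░░░░█
██░░░░░░█
██░░░┼░░█
█████░███
····█░███


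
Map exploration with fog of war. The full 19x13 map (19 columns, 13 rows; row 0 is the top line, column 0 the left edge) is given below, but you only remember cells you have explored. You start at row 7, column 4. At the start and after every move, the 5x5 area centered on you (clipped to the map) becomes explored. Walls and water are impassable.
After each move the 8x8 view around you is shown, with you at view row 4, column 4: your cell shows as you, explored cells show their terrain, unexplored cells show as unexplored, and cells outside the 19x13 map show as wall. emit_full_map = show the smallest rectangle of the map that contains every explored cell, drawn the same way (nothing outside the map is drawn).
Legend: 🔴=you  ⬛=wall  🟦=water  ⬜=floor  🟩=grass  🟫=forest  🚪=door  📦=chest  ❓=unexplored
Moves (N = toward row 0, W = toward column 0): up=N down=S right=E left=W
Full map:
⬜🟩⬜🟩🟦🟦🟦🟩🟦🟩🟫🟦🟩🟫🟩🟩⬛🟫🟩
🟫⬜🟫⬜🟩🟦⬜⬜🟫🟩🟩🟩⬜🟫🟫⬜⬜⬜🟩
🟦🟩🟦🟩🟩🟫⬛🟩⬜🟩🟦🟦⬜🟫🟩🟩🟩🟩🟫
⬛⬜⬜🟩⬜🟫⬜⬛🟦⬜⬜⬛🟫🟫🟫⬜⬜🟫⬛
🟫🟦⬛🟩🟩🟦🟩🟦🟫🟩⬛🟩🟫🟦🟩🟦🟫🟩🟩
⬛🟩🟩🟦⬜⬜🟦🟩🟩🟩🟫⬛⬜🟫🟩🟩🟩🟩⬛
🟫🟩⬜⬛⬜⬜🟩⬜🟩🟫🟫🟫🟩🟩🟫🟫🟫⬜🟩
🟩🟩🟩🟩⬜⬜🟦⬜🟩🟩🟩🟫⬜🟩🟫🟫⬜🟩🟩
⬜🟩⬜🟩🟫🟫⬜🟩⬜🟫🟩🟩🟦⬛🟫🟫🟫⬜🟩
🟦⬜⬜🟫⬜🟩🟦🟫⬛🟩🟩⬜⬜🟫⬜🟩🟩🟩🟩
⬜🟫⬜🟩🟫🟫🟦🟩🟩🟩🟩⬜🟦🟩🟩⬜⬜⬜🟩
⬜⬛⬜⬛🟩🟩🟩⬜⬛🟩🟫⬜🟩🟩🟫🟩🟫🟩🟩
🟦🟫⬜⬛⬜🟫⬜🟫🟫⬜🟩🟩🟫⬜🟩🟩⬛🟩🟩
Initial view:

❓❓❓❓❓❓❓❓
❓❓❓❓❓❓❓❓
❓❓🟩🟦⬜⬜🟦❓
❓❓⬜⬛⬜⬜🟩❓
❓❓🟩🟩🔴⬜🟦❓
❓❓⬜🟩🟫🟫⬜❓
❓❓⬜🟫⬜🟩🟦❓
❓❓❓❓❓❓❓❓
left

⬛❓❓❓❓❓❓❓
⬛❓❓❓❓❓❓❓
⬛❓🟩🟩🟦⬜⬜🟦
⬛❓🟩⬜⬛⬜⬜🟩
⬛❓🟩🟩🔴⬜⬜🟦
⬛❓🟩⬜🟩🟫🟫⬜
⬛❓⬜⬜🟫⬜🟩🟦
⬛❓❓❓❓❓❓❓

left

⬛⬛❓❓❓❓❓❓
⬛⬛❓❓❓❓❓❓
⬛⬛⬛🟩🟩🟦⬜⬜
⬛⬛🟫🟩⬜⬛⬜⬜
⬛⬛🟩🟩🔴🟩⬜⬜
⬛⬛⬜🟩⬜🟩🟫🟫
⬛⬛🟦⬜⬜🟫⬜🟩
⬛⬛❓❓❓❓❓❓

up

⬛⬛❓❓❓❓❓❓
⬛⬛❓❓❓❓❓❓
⬛⬛🟫🟦⬛🟩🟩❓
⬛⬛⬛🟩🟩🟦⬜⬜
⬛⬛🟫🟩🔴⬛⬜⬜
⬛⬛🟩🟩🟩🟩⬜⬜
⬛⬛⬜🟩⬜🟩🟫🟫
⬛⬛🟦⬜⬜🟫⬜🟩

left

⬛⬛⬛❓❓❓❓❓
⬛⬛⬛❓❓❓❓❓
⬛⬛⬛🟫🟦⬛🟩🟩
⬛⬛⬛⬛🟩🟩🟦⬜
⬛⬛⬛🟫🔴⬜⬛⬜
⬛⬛⬛🟩🟩🟩🟩⬜
⬛⬛⬛⬜🟩⬜🟩🟫
⬛⬛⬛🟦⬜⬜🟫⬜

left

⬛⬛⬛⬛❓❓❓❓
⬛⬛⬛⬛❓❓❓❓
⬛⬛⬛⬛🟫🟦⬛🟩
⬛⬛⬛⬛⬛🟩🟩🟦
⬛⬛⬛⬛🔴🟩⬜⬛
⬛⬛⬛⬛🟩🟩🟩🟩
⬛⬛⬛⬛⬜🟩⬜🟩
⬛⬛⬛⬛🟦⬜⬜🟫

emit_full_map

🟫🟦⬛🟩🟩❓❓
⬛🟩🟩🟦⬜⬜🟦
🔴🟩⬜⬛⬜⬜🟩
🟩🟩🟩🟩⬜⬜🟦
⬜🟩⬜🟩🟫🟫⬜
🟦⬜⬜🟫⬜🟩🟦

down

⬛⬛⬛⬛❓❓❓❓
⬛⬛⬛⬛🟫🟦⬛🟩
⬛⬛⬛⬛⬛🟩🟩🟦
⬛⬛⬛⬛🟫🟩⬜⬛
⬛⬛⬛⬛🔴🟩🟩🟩
⬛⬛⬛⬛⬜🟩⬜🟩
⬛⬛⬛⬛🟦⬜⬜🟫
⬛⬛⬛⬛❓❓❓❓

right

⬛⬛⬛❓❓❓❓❓
⬛⬛⬛🟫🟦⬛🟩🟩
⬛⬛⬛⬛🟩🟩🟦⬜
⬛⬛⬛🟫🟩⬜⬛⬜
⬛⬛⬛🟩🔴🟩🟩⬜
⬛⬛⬛⬜🟩⬜🟩🟫
⬛⬛⬛🟦⬜⬜🟫⬜
⬛⬛⬛❓❓❓❓❓

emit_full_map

🟫🟦⬛🟩🟩❓❓
⬛🟩🟩🟦⬜⬜🟦
🟫🟩⬜⬛⬜⬜🟩
🟩🔴🟩🟩⬜⬜🟦
⬜🟩⬜🟩🟫🟫⬜
🟦⬜⬜🟫⬜🟩🟦


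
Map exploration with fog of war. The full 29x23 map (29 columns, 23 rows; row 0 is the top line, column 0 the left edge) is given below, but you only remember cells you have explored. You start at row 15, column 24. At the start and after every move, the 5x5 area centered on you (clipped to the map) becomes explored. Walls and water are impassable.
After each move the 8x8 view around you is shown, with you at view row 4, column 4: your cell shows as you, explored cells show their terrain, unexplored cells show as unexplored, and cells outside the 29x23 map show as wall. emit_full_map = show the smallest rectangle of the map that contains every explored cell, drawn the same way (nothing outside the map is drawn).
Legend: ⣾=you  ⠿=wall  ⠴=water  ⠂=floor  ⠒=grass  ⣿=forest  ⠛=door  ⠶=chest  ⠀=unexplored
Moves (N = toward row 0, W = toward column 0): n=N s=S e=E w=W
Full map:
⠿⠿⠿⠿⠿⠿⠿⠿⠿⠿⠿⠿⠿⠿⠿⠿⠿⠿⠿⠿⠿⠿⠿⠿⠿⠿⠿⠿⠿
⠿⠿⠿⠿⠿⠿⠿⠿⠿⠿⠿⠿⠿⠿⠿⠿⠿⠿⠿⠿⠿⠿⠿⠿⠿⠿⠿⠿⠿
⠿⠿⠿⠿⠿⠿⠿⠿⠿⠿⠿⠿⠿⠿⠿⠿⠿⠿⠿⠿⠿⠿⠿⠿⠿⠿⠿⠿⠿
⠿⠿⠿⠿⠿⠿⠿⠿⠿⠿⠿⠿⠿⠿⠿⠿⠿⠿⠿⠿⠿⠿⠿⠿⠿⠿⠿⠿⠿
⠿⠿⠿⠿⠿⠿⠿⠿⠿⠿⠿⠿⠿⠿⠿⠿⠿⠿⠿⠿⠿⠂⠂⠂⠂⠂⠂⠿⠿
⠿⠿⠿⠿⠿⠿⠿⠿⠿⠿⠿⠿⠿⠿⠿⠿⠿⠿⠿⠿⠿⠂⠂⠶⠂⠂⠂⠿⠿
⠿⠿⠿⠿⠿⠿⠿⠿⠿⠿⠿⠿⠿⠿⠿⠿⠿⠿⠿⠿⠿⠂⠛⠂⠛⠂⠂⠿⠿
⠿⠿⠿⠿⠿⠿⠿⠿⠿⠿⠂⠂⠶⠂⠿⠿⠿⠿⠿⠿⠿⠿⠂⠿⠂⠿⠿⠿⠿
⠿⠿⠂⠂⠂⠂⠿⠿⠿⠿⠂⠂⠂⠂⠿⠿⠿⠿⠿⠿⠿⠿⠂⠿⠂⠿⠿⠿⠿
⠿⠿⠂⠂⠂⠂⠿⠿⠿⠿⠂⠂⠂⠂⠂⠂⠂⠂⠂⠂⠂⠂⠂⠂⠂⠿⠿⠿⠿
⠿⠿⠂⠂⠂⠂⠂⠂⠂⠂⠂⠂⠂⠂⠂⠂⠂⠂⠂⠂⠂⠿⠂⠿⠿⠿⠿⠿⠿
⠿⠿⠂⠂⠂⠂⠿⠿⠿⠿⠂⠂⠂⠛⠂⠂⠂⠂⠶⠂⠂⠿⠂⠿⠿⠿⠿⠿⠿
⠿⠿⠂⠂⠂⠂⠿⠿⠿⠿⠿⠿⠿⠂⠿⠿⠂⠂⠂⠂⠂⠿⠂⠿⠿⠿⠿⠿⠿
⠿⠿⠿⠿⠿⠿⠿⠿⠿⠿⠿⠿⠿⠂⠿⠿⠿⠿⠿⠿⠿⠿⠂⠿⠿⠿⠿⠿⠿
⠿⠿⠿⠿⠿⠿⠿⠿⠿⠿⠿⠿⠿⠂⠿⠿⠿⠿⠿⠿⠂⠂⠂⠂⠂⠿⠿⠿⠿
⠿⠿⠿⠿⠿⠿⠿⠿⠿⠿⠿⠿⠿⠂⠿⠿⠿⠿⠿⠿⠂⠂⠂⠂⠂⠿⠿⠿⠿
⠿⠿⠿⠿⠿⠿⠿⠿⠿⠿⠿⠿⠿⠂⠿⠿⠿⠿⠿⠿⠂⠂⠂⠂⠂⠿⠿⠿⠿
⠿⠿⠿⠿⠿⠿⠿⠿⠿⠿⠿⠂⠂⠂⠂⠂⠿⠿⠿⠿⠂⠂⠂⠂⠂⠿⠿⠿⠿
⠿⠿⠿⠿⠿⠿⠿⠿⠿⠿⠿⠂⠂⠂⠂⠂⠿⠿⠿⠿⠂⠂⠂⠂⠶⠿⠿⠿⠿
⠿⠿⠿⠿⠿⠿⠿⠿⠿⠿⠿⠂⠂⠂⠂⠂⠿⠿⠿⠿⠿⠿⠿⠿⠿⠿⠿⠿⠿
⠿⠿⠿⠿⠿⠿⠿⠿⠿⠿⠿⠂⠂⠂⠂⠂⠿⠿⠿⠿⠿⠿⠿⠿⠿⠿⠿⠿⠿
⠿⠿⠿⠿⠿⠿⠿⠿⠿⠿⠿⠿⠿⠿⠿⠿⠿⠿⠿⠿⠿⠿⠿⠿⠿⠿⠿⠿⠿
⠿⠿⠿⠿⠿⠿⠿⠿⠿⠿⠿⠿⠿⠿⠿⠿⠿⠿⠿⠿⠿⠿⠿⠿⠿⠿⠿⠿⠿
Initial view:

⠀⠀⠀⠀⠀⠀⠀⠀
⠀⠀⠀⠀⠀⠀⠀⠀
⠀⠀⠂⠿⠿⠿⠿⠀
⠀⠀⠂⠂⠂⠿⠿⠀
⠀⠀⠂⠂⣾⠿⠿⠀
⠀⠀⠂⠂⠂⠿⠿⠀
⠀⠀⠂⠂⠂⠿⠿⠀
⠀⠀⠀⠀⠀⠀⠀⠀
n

⠀⠀⠀⠀⠀⠀⠀⠀
⠀⠀⠀⠀⠀⠀⠀⠀
⠀⠀⠂⠿⠿⠿⠿⠀
⠀⠀⠂⠿⠿⠿⠿⠀
⠀⠀⠂⠂⣾⠿⠿⠀
⠀⠀⠂⠂⠂⠿⠿⠀
⠀⠀⠂⠂⠂⠿⠿⠀
⠀⠀⠂⠂⠂⠿⠿⠀

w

⠀⠀⠀⠀⠀⠀⠀⠀
⠀⠀⠀⠀⠀⠀⠀⠀
⠀⠀⠿⠂⠿⠿⠿⠿
⠀⠀⠿⠂⠿⠿⠿⠿
⠀⠀⠂⠂⣾⠂⠿⠿
⠀⠀⠂⠂⠂⠂⠿⠿
⠀⠀⠂⠂⠂⠂⠿⠿
⠀⠀⠀⠂⠂⠂⠿⠿

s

⠀⠀⠀⠀⠀⠀⠀⠀
⠀⠀⠿⠂⠿⠿⠿⠿
⠀⠀⠿⠂⠿⠿⠿⠿
⠀⠀⠂⠂⠂⠂⠿⠿
⠀⠀⠂⠂⣾⠂⠿⠿
⠀⠀⠂⠂⠂⠂⠿⠿
⠀⠀⠂⠂⠂⠂⠿⠿
⠀⠀⠀⠀⠀⠀⠀⠀

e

⠀⠀⠀⠀⠀⠀⠀⠀
⠀⠿⠂⠿⠿⠿⠿⠀
⠀⠿⠂⠿⠿⠿⠿⠀
⠀⠂⠂⠂⠂⠿⠿⠀
⠀⠂⠂⠂⣾⠿⠿⠀
⠀⠂⠂⠂⠂⠿⠿⠀
⠀⠂⠂⠂⠂⠿⠿⠀
⠀⠀⠀⠀⠀⠀⠀⠀

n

⠀⠀⠀⠀⠀⠀⠀⠀
⠀⠀⠀⠀⠀⠀⠀⠀
⠀⠿⠂⠿⠿⠿⠿⠀
⠀⠿⠂⠿⠿⠿⠿⠀
⠀⠂⠂⠂⣾⠿⠿⠀
⠀⠂⠂⠂⠂⠿⠿⠀
⠀⠂⠂⠂⠂⠿⠿⠀
⠀⠂⠂⠂⠂⠿⠿⠀

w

⠀⠀⠀⠀⠀⠀⠀⠀
⠀⠀⠀⠀⠀⠀⠀⠀
⠀⠀⠿⠂⠿⠿⠿⠿
⠀⠀⠿⠂⠿⠿⠿⠿
⠀⠀⠂⠂⣾⠂⠿⠿
⠀⠀⠂⠂⠂⠂⠿⠿
⠀⠀⠂⠂⠂⠂⠿⠿
⠀⠀⠂⠂⠂⠂⠿⠿

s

⠀⠀⠀⠀⠀⠀⠀⠀
⠀⠀⠿⠂⠿⠿⠿⠿
⠀⠀⠿⠂⠿⠿⠿⠿
⠀⠀⠂⠂⠂⠂⠿⠿
⠀⠀⠂⠂⣾⠂⠿⠿
⠀⠀⠂⠂⠂⠂⠿⠿
⠀⠀⠂⠂⠂⠂⠿⠿
⠀⠀⠀⠀⠀⠀⠀⠀

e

⠀⠀⠀⠀⠀⠀⠀⠀
⠀⠿⠂⠿⠿⠿⠿⠀
⠀⠿⠂⠿⠿⠿⠿⠀
⠀⠂⠂⠂⠂⠿⠿⠀
⠀⠂⠂⠂⣾⠿⠿⠀
⠀⠂⠂⠂⠂⠿⠿⠀
⠀⠂⠂⠂⠂⠿⠿⠀
⠀⠀⠀⠀⠀⠀⠀⠀

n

⠀⠀⠀⠀⠀⠀⠀⠀
⠀⠀⠀⠀⠀⠀⠀⠀
⠀⠿⠂⠿⠿⠿⠿⠀
⠀⠿⠂⠿⠿⠿⠿⠀
⠀⠂⠂⠂⣾⠿⠿⠀
⠀⠂⠂⠂⠂⠿⠿⠀
⠀⠂⠂⠂⠂⠿⠿⠀
⠀⠂⠂⠂⠂⠿⠿⠀

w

⠀⠀⠀⠀⠀⠀⠀⠀
⠀⠀⠀⠀⠀⠀⠀⠀
⠀⠀⠿⠂⠿⠿⠿⠿
⠀⠀⠿⠂⠿⠿⠿⠿
⠀⠀⠂⠂⣾⠂⠿⠿
⠀⠀⠂⠂⠂⠂⠿⠿
⠀⠀⠂⠂⠂⠂⠿⠿
⠀⠀⠂⠂⠂⠂⠿⠿


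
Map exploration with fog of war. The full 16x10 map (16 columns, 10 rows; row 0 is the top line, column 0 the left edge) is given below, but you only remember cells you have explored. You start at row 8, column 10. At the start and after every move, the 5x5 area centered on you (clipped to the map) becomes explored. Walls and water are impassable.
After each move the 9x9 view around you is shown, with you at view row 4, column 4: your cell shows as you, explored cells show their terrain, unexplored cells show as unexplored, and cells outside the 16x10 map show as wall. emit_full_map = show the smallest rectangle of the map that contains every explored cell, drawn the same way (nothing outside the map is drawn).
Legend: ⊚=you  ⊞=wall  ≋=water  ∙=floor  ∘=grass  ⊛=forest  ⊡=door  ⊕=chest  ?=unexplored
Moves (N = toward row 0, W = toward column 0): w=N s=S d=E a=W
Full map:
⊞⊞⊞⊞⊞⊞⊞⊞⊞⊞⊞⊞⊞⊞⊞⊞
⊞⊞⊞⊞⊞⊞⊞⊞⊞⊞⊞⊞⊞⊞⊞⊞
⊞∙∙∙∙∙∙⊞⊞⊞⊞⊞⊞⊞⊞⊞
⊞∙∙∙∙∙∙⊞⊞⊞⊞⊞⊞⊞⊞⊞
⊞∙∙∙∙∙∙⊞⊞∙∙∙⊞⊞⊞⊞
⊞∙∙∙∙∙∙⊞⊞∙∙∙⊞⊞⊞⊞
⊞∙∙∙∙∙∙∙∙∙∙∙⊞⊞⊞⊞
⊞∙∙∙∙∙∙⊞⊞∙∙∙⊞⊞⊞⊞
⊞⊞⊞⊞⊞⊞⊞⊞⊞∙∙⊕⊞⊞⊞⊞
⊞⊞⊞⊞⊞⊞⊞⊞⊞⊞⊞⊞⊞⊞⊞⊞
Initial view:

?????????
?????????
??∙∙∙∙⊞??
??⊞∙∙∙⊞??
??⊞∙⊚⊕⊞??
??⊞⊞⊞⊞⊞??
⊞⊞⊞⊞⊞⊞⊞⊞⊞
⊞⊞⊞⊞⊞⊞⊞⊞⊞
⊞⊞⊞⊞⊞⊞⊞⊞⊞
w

?????????
?????????
??⊞∙∙∙⊞??
??∙∙∙∙⊞??
??⊞∙⊚∙⊞??
??⊞∙∙⊕⊞??
??⊞⊞⊞⊞⊞??
⊞⊞⊞⊞⊞⊞⊞⊞⊞
⊞⊞⊞⊞⊞⊞⊞⊞⊞

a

?????????
?????????
??⊞⊞∙∙∙⊞?
??∙∙∙∙∙⊞?
??⊞⊞⊚∙∙⊞?
??⊞⊞∙∙⊕⊞?
??⊞⊞⊞⊞⊞⊞?
⊞⊞⊞⊞⊞⊞⊞⊞⊞
⊞⊞⊞⊞⊞⊞⊞⊞⊞

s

?????????
??⊞⊞∙∙∙⊞?
??∙∙∙∙∙⊞?
??⊞⊞∙∙∙⊞?
??⊞⊞⊚∙⊕⊞?
??⊞⊞⊞⊞⊞⊞?
⊞⊞⊞⊞⊞⊞⊞⊞⊞
⊞⊞⊞⊞⊞⊞⊞⊞⊞
⊞⊞⊞⊞⊞⊞⊞⊞⊞

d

?????????
?⊞⊞∙∙∙⊞??
?∙∙∙∙∙⊞??
?⊞⊞∙∙∙⊞??
?⊞⊞∙⊚⊕⊞??
?⊞⊞⊞⊞⊞⊞??
⊞⊞⊞⊞⊞⊞⊞⊞⊞
⊞⊞⊞⊞⊞⊞⊞⊞⊞
⊞⊞⊞⊞⊞⊞⊞⊞⊞

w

?????????
?????????
?⊞⊞∙∙∙⊞??
?∙∙∙∙∙⊞??
?⊞⊞∙⊚∙⊞??
?⊞⊞∙∙⊕⊞??
?⊞⊞⊞⊞⊞⊞??
⊞⊞⊞⊞⊞⊞⊞⊞⊞
⊞⊞⊞⊞⊞⊞⊞⊞⊞

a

?????????
?????????
??⊞⊞∙∙∙⊞?
??∙∙∙∙∙⊞?
??⊞⊞⊚∙∙⊞?
??⊞⊞∙∙⊕⊞?
??⊞⊞⊞⊞⊞⊞?
⊞⊞⊞⊞⊞⊞⊞⊞⊞
⊞⊞⊞⊞⊞⊞⊞⊞⊞

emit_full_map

⊞⊞∙∙∙⊞
∙∙∙∙∙⊞
⊞⊞⊚∙∙⊞
⊞⊞∙∙⊕⊞
⊞⊞⊞⊞⊞⊞

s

?????????
??⊞⊞∙∙∙⊞?
??∙∙∙∙∙⊞?
??⊞⊞∙∙∙⊞?
??⊞⊞⊚∙⊕⊞?
??⊞⊞⊞⊞⊞⊞?
⊞⊞⊞⊞⊞⊞⊞⊞⊞
⊞⊞⊞⊞⊞⊞⊞⊞⊞
⊞⊞⊞⊞⊞⊞⊞⊞⊞

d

?????????
?⊞⊞∙∙∙⊞??
?∙∙∙∙∙⊞??
?⊞⊞∙∙∙⊞??
?⊞⊞∙⊚⊕⊞??
?⊞⊞⊞⊞⊞⊞??
⊞⊞⊞⊞⊞⊞⊞⊞⊞
⊞⊞⊞⊞⊞⊞⊞⊞⊞
⊞⊞⊞⊞⊞⊞⊞⊞⊞

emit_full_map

⊞⊞∙∙∙⊞
∙∙∙∙∙⊞
⊞⊞∙∙∙⊞
⊞⊞∙⊚⊕⊞
⊞⊞⊞⊞⊞⊞
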